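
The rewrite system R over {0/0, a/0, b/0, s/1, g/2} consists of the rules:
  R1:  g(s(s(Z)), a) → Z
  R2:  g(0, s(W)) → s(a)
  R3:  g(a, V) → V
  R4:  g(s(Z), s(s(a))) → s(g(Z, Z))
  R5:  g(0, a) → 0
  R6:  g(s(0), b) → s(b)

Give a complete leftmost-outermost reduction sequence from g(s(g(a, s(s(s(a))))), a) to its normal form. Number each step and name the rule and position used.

1. g(s(g(a, s(s(s(a))))), a)  →  g(s(s(s(s(a)))), a)   [R3 at 1.1]
2. g(s(s(s(s(a)))), a)  →  s(s(a))   [R1 at ε]

s(s(a))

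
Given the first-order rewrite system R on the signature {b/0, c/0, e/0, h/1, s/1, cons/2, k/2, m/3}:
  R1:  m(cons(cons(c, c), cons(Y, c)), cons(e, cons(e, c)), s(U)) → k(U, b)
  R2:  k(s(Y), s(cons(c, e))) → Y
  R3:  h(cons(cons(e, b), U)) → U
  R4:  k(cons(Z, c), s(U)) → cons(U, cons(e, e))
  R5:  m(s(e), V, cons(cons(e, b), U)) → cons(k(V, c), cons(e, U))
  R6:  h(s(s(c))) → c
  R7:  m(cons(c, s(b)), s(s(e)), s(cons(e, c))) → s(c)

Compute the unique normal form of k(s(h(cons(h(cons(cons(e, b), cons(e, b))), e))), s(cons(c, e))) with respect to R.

1. k(s(h(cons(h(cons(cons(e, b), cons(e, b))), e))), s(cons(c, e)))  →  h(cons(h(cons(cons(e, b), cons(e, b))), e))   [R2 at ε]
2. h(cons(h(cons(cons(e, b), cons(e, b))), e))  →  h(cons(cons(e, b), e))   [R3 at 1.1]
3. h(cons(cons(e, b), e))  →  e   [R3 at ε]

e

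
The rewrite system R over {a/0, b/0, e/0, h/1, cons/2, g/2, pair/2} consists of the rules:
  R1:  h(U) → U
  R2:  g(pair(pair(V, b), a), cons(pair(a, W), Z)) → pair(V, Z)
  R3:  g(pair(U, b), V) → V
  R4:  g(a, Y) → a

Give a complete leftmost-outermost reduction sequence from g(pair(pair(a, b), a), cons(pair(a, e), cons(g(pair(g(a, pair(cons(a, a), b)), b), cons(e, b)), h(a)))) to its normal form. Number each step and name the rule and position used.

1. g(pair(pair(a, b), a), cons(pair(a, e), cons(g(pair(g(a, pair(cons(a, a), b)), b), cons(e, b)), h(a))))  →  pair(a, cons(g(pair(g(a, pair(cons(a, a), b)), b), cons(e, b)), h(a)))   [R2 at ε]
2. pair(a, cons(g(pair(g(a, pair(cons(a, a), b)), b), cons(e, b)), h(a)))  →  pair(a, cons(cons(e, b), h(a)))   [R3 at 2.1]
3. pair(a, cons(cons(e, b), h(a)))  →  pair(a, cons(cons(e, b), a))   [R1 at 2.2]

pair(a, cons(cons(e, b), a))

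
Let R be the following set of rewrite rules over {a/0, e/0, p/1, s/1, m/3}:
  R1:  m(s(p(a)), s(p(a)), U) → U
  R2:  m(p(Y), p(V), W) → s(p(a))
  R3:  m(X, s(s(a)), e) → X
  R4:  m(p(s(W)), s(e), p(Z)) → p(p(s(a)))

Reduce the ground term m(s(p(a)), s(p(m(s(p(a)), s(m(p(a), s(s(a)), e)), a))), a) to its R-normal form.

a

1. m(s(p(a)), s(p(m(s(p(a)), s(m(p(a), s(s(a)), e)), a))), a)  →  m(s(p(a)), s(p(m(s(p(a)), s(p(a)), a))), a)   [R3 at 2.1.1.2.1]
2. m(s(p(a)), s(p(m(s(p(a)), s(p(a)), a))), a)  →  m(s(p(a)), s(p(a)), a)   [R1 at 2.1.1]
3. m(s(p(a)), s(p(a)), a)  →  a   [R1 at ε]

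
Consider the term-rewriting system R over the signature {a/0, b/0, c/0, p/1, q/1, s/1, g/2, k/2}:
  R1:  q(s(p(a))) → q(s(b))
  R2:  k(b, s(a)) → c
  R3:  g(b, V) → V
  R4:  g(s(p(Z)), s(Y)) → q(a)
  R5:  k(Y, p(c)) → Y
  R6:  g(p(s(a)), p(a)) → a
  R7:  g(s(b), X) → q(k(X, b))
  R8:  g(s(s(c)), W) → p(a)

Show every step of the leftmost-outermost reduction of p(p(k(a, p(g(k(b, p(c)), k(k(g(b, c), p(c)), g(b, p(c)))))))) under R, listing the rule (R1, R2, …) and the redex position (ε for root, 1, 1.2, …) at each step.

p(p(a))

1. p(p(k(a, p(g(k(b, p(c)), k(k(g(b, c), p(c)), g(b, p(c))))))))  →  p(p(k(a, p(g(b, k(k(g(b, c), p(c)), g(b, p(c))))))))   [R5 at 1.1.2.1.1]
2. p(p(k(a, p(g(b, k(k(g(b, c), p(c)), g(b, p(c))))))))  →  p(p(k(a, p(k(k(g(b, c), p(c)), g(b, p(c)))))))   [R3 at 1.1.2.1]
3. p(p(k(a, p(k(k(g(b, c), p(c)), g(b, p(c)))))))  →  p(p(k(a, p(k(g(b, c), g(b, p(c)))))))   [R5 at 1.1.2.1.1]
4. p(p(k(a, p(k(g(b, c), g(b, p(c)))))))  →  p(p(k(a, p(k(c, g(b, p(c)))))))   [R3 at 1.1.2.1.1]
5. p(p(k(a, p(k(c, g(b, p(c)))))))  →  p(p(k(a, p(k(c, p(c))))))   [R3 at 1.1.2.1.2]
6. p(p(k(a, p(k(c, p(c))))))  →  p(p(k(a, p(c))))   [R5 at 1.1.2.1]
7. p(p(k(a, p(c))))  →  p(p(a))   [R5 at 1.1]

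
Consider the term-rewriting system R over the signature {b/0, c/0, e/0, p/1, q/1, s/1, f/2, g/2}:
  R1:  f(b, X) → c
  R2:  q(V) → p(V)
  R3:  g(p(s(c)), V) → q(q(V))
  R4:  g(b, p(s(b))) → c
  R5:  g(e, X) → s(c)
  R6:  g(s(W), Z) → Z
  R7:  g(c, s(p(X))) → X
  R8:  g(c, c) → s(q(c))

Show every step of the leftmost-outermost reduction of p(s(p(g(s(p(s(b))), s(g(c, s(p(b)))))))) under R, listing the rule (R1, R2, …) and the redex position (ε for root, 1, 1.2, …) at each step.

p(s(p(s(b))))

1. p(s(p(g(s(p(s(b))), s(g(c, s(p(b))))))))  →  p(s(p(s(g(c, s(p(b)))))))   [R6 at 1.1.1]
2. p(s(p(s(g(c, s(p(b)))))))  →  p(s(p(s(b))))   [R7 at 1.1.1.1]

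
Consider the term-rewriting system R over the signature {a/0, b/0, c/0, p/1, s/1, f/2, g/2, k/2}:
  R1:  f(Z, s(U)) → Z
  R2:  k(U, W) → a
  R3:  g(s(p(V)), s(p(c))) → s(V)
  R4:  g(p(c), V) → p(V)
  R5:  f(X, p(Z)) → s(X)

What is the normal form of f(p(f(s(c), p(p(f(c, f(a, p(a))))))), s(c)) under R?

1. f(p(f(s(c), p(p(f(c, f(a, p(a))))))), s(c))  →  p(f(s(c), p(p(f(c, f(a, p(a)))))))   [R1 at ε]
2. p(f(s(c), p(p(f(c, f(a, p(a)))))))  →  p(s(s(c)))   [R5 at 1]

p(s(s(c)))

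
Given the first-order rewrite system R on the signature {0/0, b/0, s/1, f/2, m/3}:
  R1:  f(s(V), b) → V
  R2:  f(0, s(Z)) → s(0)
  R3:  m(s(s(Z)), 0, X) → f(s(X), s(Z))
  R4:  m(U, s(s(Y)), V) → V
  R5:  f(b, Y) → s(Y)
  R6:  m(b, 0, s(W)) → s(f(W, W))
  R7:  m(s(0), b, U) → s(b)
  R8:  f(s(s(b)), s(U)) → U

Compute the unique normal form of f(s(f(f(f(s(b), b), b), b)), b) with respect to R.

1. f(s(f(f(f(s(b), b), b), b)), b)  →  f(f(f(s(b), b), b), b)   [R1 at ε]
2. f(f(f(s(b), b), b), b)  →  f(f(b, b), b)   [R1 at 1.1]
3. f(f(b, b), b)  →  f(s(b), b)   [R5 at 1]
4. f(s(b), b)  →  b   [R1 at ε]

b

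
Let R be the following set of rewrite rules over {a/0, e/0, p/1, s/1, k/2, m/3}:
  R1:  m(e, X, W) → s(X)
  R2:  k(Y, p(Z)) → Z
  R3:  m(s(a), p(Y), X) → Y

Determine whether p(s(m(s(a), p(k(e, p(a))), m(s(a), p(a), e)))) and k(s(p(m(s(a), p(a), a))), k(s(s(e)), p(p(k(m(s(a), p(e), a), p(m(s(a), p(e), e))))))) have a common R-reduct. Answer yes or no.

no — NF(t₁) = p(s(a)), NF(t₂) = e

Reduce t₁ = p(s(m(s(a), p(k(e, p(a))), m(s(a), p(a), e)))):
1. p(s(m(s(a), p(k(e, p(a))), m(s(a), p(a), e))))  →  p(s(k(e, p(a))))   [R3 at 1.1]
2. p(s(k(e, p(a))))  →  p(s(a))   [R2 at 1.1]

Reduce t₂ = k(s(p(m(s(a), p(a), a))), k(s(s(e)), p(p(k(m(s(a), p(e), a), p(m(s(a), p(e), e))))))):
1. k(s(p(m(s(a), p(a), a))), k(s(s(e)), p(p(k(m(s(a), p(e), a), p(m(s(a), p(e), e)))))))  →  k(s(p(a)), k(s(s(e)), p(p(k(m(s(a), p(e), a), p(m(s(a), p(e), e)))))))   [R3 at 1.1.1]
2. k(s(p(a)), k(s(s(e)), p(p(k(m(s(a), p(e), a), p(m(s(a), p(e), e)))))))  →  k(s(p(a)), p(k(m(s(a), p(e), a), p(m(s(a), p(e), e)))))   [R2 at 2]
3. k(s(p(a)), p(k(m(s(a), p(e), a), p(m(s(a), p(e), e)))))  →  k(m(s(a), p(e), a), p(m(s(a), p(e), e)))   [R2 at ε]
4. k(m(s(a), p(e), a), p(m(s(a), p(e), e)))  →  m(s(a), p(e), e)   [R2 at ε]
5. m(s(a), p(e), e)  →  e   [R3 at ε]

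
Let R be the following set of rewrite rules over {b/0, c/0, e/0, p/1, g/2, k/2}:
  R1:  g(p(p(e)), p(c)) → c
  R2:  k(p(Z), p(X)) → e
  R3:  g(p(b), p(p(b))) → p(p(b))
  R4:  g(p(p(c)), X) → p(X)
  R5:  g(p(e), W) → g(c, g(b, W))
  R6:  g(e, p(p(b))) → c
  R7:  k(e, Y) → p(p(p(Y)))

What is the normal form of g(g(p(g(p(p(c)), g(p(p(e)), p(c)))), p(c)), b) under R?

p(b)

1. g(g(p(g(p(p(c)), g(p(p(e)), p(c)))), p(c)), b)  →  g(g(p(p(g(p(p(e)), p(c)))), p(c)), b)   [R4 at 1.1.1]
2. g(g(p(p(g(p(p(e)), p(c)))), p(c)), b)  →  g(g(p(p(c)), p(c)), b)   [R1 at 1.1.1.1]
3. g(g(p(p(c)), p(c)), b)  →  g(p(p(c)), b)   [R4 at 1]
4. g(p(p(c)), b)  →  p(b)   [R4 at ε]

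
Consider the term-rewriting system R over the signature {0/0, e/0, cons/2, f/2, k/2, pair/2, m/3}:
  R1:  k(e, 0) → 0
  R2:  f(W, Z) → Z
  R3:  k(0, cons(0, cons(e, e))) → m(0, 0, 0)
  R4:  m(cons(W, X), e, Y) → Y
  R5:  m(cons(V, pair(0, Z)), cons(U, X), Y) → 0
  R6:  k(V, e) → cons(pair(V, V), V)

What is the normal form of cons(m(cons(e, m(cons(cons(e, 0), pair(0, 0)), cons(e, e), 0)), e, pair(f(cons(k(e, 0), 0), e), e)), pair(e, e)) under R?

1. cons(m(cons(e, m(cons(cons(e, 0), pair(0, 0)), cons(e, e), 0)), e, pair(f(cons(k(e, 0), 0), e), e)), pair(e, e))  →  cons(pair(f(cons(k(e, 0), 0), e), e), pair(e, e))   [R4 at 1]
2. cons(pair(f(cons(k(e, 0), 0), e), e), pair(e, e))  →  cons(pair(e, e), pair(e, e))   [R2 at 1.1]

cons(pair(e, e), pair(e, e))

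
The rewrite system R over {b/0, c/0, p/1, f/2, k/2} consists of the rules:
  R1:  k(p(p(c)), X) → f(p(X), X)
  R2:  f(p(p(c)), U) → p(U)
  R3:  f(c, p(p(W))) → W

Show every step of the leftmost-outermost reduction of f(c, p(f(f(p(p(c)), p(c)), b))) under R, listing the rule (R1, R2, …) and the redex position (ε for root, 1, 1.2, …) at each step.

1. f(c, p(f(f(p(p(c)), p(c)), b)))  →  f(c, p(f(p(p(c)), b)))   [R2 at 2.1.1]
2. f(c, p(f(p(p(c)), b)))  →  f(c, p(p(b)))   [R2 at 2.1]
3. f(c, p(p(b)))  →  b   [R3 at ε]

b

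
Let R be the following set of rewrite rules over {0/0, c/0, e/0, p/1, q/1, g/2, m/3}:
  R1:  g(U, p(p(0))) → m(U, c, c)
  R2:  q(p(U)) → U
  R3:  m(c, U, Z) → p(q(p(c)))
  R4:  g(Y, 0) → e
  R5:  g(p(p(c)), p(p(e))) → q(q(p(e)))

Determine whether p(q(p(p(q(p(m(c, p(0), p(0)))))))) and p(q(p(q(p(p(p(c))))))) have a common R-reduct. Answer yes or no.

yes — NF(t₁) = p(p(p(c))), NF(t₂) = p(p(p(c)))

Reduce t₁ = p(q(p(p(q(p(m(c, p(0), p(0)))))))):
1. p(q(p(p(q(p(m(c, p(0), p(0))))))))  →  p(p(q(p(m(c, p(0), p(0))))))   [R2 at 1]
2. p(p(q(p(m(c, p(0), p(0))))))  →  p(p(m(c, p(0), p(0))))   [R2 at 1.1]
3. p(p(m(c, p(0), p(0))))  →  p(p(p(q(p(c)))))   [R3 at 1.1]
4. p(p(p(q(p(c)))))  →  p(p(p(c)))   [R2 at 1.1.1]

Reduce t₂ = p(q(p(q(p(p(p(c))))))):
1. p(q(p(q(p(p(p(c)))))))  →  p(q(p(p(p(c)))))   [R2 at 1]
2. p(q(p(p(p(c)))))  →  p(p(p(c)))   [R2 at 1]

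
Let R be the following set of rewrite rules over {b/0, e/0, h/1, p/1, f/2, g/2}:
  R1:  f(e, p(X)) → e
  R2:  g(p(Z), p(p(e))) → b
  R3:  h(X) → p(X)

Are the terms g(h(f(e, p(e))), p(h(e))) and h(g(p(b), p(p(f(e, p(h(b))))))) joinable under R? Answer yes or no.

no — NF(t₁) = b, NF(t₂) = p(b)

Reduce t₁ = g(h(f(e, p(e))), p(h(e))):
1. g(h(f(e, p(e))), p(h(e)))  →  g(p(f(e, p(e))), p(h(e)))   [R3 at 1]
2. g(p(f(e, p(e))), p(h(e)))  →  g(p(e), p(h(e)))   [R1 at 1.1]
3. g(p(e), p(h(e)))  →  g(p(e), p(p(e)))   [R3 at 2.1]
4. g(p(e), p(p(e)))  →  b   [R2 at ε]

Reduce t₂ = h(g(p(b), p(p(f(e, p(h(b))))))):
1. h(g(p(b), p(p(f(e, p(h(b)))))))  →  p(g(p(b), p(p(f(e, p(h(b)))))))   [R3 at ε]
2. p(g(p(b), p(p(f(e, p(h(b)))))))  →  p(g(p(b), p(p(e))))   [R1 at 1.2.1.1]
3. p(g(p(b), p(p(e))))  →  p(b)   [R2 at 1]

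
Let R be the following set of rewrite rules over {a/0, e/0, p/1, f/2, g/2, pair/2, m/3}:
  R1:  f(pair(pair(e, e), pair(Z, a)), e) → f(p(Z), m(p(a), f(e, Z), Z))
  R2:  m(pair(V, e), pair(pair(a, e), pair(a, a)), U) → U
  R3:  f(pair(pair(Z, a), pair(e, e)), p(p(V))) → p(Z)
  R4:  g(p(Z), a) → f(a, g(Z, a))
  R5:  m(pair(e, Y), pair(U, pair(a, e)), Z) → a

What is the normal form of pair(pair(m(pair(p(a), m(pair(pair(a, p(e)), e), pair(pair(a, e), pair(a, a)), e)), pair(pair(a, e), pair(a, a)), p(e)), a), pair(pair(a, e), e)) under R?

pair(pair(p(e), a), pair(pair(a, e), e))

1. pair(pair(m(pair(p(a), m(pair(pair(a, p(e)), e), pair(pair(a, e), pair(a, a)), e)), pair(pair(a, e), pair(a, a)), p(e)), a), pair(pair(a, e), e))  →  pair(pair(m(pair(p(a), e), pair(pair(a, e), pair(a, a)), p(e)), a), pair(pair(a, e), e))   [R2 at 1.1.1.2]
2. pair(pair(m(pair(p(a), e), pair(pair(a, e), pair(a, a)), p(e)), a), pair(pair(a, e), e))  →  pair(pair(p(e), a), pair(pair(a, e), e))   [R2 at 1.1]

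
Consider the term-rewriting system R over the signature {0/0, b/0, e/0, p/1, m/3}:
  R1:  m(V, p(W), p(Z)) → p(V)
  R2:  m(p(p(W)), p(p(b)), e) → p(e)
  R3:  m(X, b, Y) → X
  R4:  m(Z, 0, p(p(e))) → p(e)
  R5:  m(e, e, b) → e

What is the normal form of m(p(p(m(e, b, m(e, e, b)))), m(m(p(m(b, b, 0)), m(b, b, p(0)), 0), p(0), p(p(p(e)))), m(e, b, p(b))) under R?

1. m(p(p(m(e, b, m(e, e, b)))), m(m(p(m(b, b, 0)), m(b, b, p(0)), 0), p(0), p(p(p(e)))), m(e, b, p(b)))  →  m(p(p(e)), m(m(p(m(b, b, 0)), m(b, b, p(0)), 0), p(0), p(p(p(e)))), m(e, b, p(b)))   [R3 at 1.1.1]
2. m(p(p(e)), m(m(p(m(b, b, 0)), m(b, b, p(0)), 0), p(0), p(p(p(e)))), m(e, b, p(b)))  →  m(p(p(e)), p(m(p(m(b, b, 0)), m(b, b, p(0)), 0)), m(e, b, p(b)))   [R1 at 2]
3. m(p(p(e)), p(m(p(m(b, b, 0)), m(b, b, p(0)), 0)), m(e, b, p(b)))  →  m(p(p(e)), p(m(p(b), m(b, b, p(0)), 0)), m(e, b, p(b)))   [R3 at 2.1.1.1]
4. m(p(p(e)), p(m(p(b), m(b, b, p(0)), 0)), m(e, b, p(b)))  →  m(p(p(e)), p(m(p(b), b, 0)), m(e, b, p(b)))   [R3 at 2.1.2]
5. m(p(p(e)), p(m(p(b), b, 0)), m(e, b, p(b)))  →  m(p(p(e)), p(p(b)), m(e, b, p(b)))   [R3 at 2.1]
6. m(p(p(e)), p(p(b)), m(e, b, p(b)))  →  m(p(p(e)), p(p(b)), e)   [R3 at 3]
7. m(p(p(e)), p(p(b)), e)  →  p(e)   [R2 at ε]

p(e)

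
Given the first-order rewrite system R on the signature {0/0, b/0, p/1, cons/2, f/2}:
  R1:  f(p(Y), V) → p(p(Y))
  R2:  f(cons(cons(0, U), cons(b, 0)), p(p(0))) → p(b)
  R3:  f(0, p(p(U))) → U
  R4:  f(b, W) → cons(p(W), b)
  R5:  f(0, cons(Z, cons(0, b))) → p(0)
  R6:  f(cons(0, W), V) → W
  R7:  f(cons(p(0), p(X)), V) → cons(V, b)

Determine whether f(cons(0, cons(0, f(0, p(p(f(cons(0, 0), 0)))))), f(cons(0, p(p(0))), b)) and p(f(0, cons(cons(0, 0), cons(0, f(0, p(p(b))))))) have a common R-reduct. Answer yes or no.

no — NF(t₁) = cons(0, 0), NF(t₂) = p(p(0))

Reduce t₁ = f(cons(0, cons(0, f(0, p(p(f(cons(0, 0), 0)))))), f(cons(0, p(p(0))), b)):
1. f(cons(0, cons(0, f(0, p(p(f(cons(0, 0), 0)))))), f(cons(0, p(p(0))), b))  →  cons(0, f(0, p(p(f(cons(0, 0), 0)))))   [R6 at ε]
2. cons(0, f(0, p(p(f(cons(0, 0), 0)))))  →  cons(0, f(cons(0, 0), 0))   [R3 at 2]
3. cons(0, f(cons(0, 0), 0))  →  cons(0, 0)   [R6 at 2]

Reduce t₂ = p(f(0, cons(cons(0, 0), cons(0, f(0, p(p(b))))))):
1. p(f(0, cons(cons(0, 0), cons(0, f(0, p(p(b)))))))  →  p(f(0, cons(cons(0, 0), cons(0, b))))   [R3 at 1.2.2.2]
2. p(f(0, cons(cons(0, 0), cons(0, b))))  →  p(p(0))   [R5 at 1]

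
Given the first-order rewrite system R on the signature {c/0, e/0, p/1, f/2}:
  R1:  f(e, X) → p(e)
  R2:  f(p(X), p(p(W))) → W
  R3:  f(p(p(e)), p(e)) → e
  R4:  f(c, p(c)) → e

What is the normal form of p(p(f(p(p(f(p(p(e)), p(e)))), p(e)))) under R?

p(p(e))

1. p(p(f(p(p(f(p(p(e)), p(e)))), p(e))))  →  p(p(f(p(p(e)), p(e))))   [R3 at 1.1.1.1.1]
2. p(p(f(p(p(e)), p(e))))  →  p(p(e))   [R3 at 1.1]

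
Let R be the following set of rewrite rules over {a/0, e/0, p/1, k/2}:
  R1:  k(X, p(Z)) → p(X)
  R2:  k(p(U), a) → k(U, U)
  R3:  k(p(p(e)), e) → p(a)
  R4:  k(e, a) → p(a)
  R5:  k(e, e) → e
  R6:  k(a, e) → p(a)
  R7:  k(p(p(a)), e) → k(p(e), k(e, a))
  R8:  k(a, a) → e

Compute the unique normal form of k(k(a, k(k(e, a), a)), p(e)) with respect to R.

1. k(k(a, k(k(e, a), a)), p(e))  →  p(k(a, k(k(e, a), a)))   [R1 at ε]
2. p(k(a, k(k(e, a), a)))  →  p(k(a, k(p(a), a)))   [R4 at 1.2.1]
3. p(k(a, k(p(a), a)))  →  p(k(a, k(a, a)))   [R2 at 1.2]
4. p(k(a, k(a, a)))  →  p(k(a, e))   [R8 at 1.2]
5. p(k(a, e))  →  p(p(a))   [R6 at 1]

p(p(a))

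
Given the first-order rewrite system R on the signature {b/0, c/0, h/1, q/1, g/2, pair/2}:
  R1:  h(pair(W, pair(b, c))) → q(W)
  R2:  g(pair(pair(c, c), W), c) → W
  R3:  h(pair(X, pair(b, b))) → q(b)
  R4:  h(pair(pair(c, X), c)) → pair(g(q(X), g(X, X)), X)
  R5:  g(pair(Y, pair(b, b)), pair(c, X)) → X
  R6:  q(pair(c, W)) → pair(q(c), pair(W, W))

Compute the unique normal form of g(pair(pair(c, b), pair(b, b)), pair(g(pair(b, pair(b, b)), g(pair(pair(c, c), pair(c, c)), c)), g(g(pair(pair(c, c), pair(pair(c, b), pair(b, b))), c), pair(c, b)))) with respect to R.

b

1. g(pair(pair(c, b), pair(b, b)), pair(g(pair(b, pair(b, b)), g(pair(pair(c, c), pair(c, c)), c)), g(g(pair(pair(c, c), pair(pair(c, b), pair(b, b))), c), pair(c, b))))  →  g(pair(pair(c, b), pair(b, b)), pair(g(pair(b, pair(b, b)), pair(c, c)), g(g(pair(pair(c, c), pair(pair(c, b), pair(b, b))), c), pair(c, b))))   [R2 at 2.1.2]
2. g(pair(pair(c, b), pair(b, b)), pair(g(pair(b, pair(b, b)), pair(c, c)), g(g(pair(pair(c, c), pair(pair(c, b), pair(b, b))), c), pair(c, b))))  →  g(pair(pair(c, b), pair(b, b)), pair(c, g(g(pair(pair(c, c), pair(pair(c, b), pair(b, b))), c), pair(c, b))))   [R5 at 2.1]
3. g(pair(pair(c, b), pair(b, b)), pair(c, g(g(pair(pair(c, c), pair(pair(c, b), pair(b, b))), c), pair(c, b))))  →  g(g(pair(pair(c, c), pair(pair(c, b), pair(b, b))), c), pair(c, b))   [R5 at ε]
4. g(g(pair(pair(c, c), pair(pair(c, b), pair(b, b))), c), pair(c, b))  →  g(pair(pair(c, b), pair(b, b)), pair(c, b))   [R2 at 1]
5. g(pair(pair(c, b), pair(b, b)), pair(c, b))  →  b   [R5 at ε]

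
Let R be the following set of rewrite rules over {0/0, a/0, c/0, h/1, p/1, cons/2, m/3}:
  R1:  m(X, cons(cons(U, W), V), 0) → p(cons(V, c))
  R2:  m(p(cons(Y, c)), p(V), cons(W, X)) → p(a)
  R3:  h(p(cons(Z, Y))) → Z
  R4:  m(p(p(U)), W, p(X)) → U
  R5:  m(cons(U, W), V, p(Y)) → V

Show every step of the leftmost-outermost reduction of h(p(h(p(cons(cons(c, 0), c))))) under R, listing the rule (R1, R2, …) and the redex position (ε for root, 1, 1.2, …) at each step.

c

1. h(p(h(p(cons(cons(c, 0), c)))))  →  h(p(cons(c, 0)))   [R3 at 1.1]
2. h(p(cons(c, 0)))  →  c   [R3 at ε]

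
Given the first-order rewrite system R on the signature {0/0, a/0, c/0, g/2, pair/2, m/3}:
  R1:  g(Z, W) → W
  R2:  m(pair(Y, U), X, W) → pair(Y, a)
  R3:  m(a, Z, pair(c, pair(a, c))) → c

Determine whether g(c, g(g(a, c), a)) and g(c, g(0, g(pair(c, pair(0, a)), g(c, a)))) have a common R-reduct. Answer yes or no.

yes — NF(t₁) = a, NF(t₂) = a

Reduce t₁ = g(c, g(g(a, c), a)):
1. g(c, g(g(a, c), a))  →  g(g(a, c), a)   [R1 at ε]
2. g(g(a, c), a)  →  a   [R1 at ε]

Reduce t₂ = g(c, g(0, g(pair(c, pair(0, a)), g(c, a)))):
1. g(c, g(0, g(pair(c, pair(0, a)), g(c, a))))  →  g(0, g(pair(c, pair(0, a)), g(c, a)))   [R1 at ε]
2. g(0, g(pair(c, pair(0, a)), g(c, a)))  →  g(pair(c, pair(0, a)), g(c, a))   [R1 at ε]
3. g(pair(c, pair(0, a)), g(c, a))  →  g(c, a)   [R1 at ε]
4. g(c, a)  →  a   [R1 at ε]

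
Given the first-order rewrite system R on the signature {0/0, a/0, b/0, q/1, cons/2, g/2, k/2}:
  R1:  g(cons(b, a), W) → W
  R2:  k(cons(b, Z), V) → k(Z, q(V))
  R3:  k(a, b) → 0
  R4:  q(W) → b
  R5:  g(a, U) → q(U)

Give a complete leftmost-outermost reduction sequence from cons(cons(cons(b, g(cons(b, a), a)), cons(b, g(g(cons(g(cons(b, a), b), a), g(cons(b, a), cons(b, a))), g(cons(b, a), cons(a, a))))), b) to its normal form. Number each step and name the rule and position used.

cons(cons(cons(b, a), cons(b, cons(a, a))), b)

1. cons(cons(cons(b, g(cons(b, a), a)), cons(b, g(g(cons(g(cons(b, a), b), a), g(cons(b, a), cons(b, a))), g(cons(b, a), cons(a, a))))), b)  →  cons(cons(cons(b, a), cons(b, g(g(cons(g(cons(b, a), b), a), g(cons(b, a), cons(b, a))), g(cons(b, a), cons(a, a))))), b)   [R1 at 1.1.2]
2. cons(cons(cons(b, a), cons(b, g(g(cons(g(cons(b, a), b), a), g(cons(b, a), cons(b, a))), g(cons(b, a), cons(a, a))))), b)  →  cons(cons(cons(b, a), cons(b, g(g(cons(b, a), g(cons(b, a), cons(b, a))), g(cons(b, a), cons(a, a))))), b)   [R1 at 1.2.2.1.1.1]
3. cons(cons(cons(b, a), cons(b, g(g(cons(b, a), g(cons(b, a), cons(b, a))), g(cons(b, a), cons(a, a))))), b)  →  cons(cons(cons(b, a), cons(b, g(g(cons(b, a), cons(b, a)), g(cons(b, a), cons(a, a))))), b)   [R1 at 1.2.2.1]
4. cons(cons(cons(b, a), cons(b, g(g(cons(b, a), cons(b, a)), g(cons(b, a), cons(a, a))))), b)  →  cons(cons(cons(b, a), cons(b, g(cons(b, a), g(cons(b, a), cons(a, a))))), b)   [R1 at 1.2.2.1]
5. cons(cons(cons(b, a), cons(b, g(cons(b, a), g(cons(b, a), cons(a, a))))), b)  →  cons(cons(cons(b, a), cons(b, g(cons(b, a), cons(a, a)))), b)   [R1 at 1.2.2]
6. cons(cons(cons(b, a), cons(b, g(cons(b, a), cons(a, a)))), b)  →  cons(cons(cons(b, a), cons(b, cons(a, a))), b)   [R1 at 1.2.2]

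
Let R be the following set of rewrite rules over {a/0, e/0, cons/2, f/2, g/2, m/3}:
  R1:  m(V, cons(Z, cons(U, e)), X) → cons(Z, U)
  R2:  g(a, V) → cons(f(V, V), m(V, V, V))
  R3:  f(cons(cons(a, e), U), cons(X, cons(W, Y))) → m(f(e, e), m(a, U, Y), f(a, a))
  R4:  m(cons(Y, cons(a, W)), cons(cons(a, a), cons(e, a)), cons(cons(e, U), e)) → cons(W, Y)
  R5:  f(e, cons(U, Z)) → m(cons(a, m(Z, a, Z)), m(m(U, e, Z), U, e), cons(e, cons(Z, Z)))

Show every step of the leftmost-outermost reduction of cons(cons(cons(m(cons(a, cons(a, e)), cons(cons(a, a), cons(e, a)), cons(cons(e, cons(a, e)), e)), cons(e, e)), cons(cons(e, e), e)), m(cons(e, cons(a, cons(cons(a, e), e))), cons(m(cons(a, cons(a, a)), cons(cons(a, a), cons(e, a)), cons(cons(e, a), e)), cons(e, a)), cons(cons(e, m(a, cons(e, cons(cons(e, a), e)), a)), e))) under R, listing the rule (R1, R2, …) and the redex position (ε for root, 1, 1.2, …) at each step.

cons(cons(cons(cons(e, a), cons(e, e)), cons(cons(e, e), e)), cons(cons(cons(a, e), e), e))

1. cons(cons(cons(m(cons(a, cons(a, e)), cons(cons(a, a), cons(e, a)), cons(cons(e, cons(a, e)), e)), cons(e, e)), cons(cons(e, e), e)), m(cons(e, cons(a, cons(cons(a, e), e))), cons(m(cons(a, cons(a, a)), cons(cons(a, a), cons(e, a)), cons(cons(e, a), e)), cons(e, a)), cons(cons(e, m(a, cons(e, cons(cons(e, a), e)), a)), e)))  →  cons(cons(cons(cons(e, a), cons(e, e)), cons(cons(e, e), e)), m(cons(e, cons(a, cons(cons(a, e), e))), cons(m(cons(a, cons(a, a)), cons(cons(a, a), cons(e, a)), cons(cons(e, a), e)), cons(e, a)), cons(cons(e, m(a, cons(e, cons(cons(e, a), e)), a)), e)))   [R4 at 1.1.1]
2. cons(cons(cons(cons(e, a), cons(e, e)), cons(cons(e, e), e)), m(cons(e, cons(a, cons(cons(a, e), e))), cons(m(cons(a, cons(a, a)), cons(cons(a, a), cons(e, a)), cons(cons(e, a), e)), cons(e, a)), cons(cons(e, m(a, cons(e, cons(cons(e, a), e)), a)), e)))  →  cons(cons(cons(cons(e, a), cons(e, e)), cons(cons(e, e), e)), m(cons(e, cons(a, cons(cons(a, e), e))), cons(cons(a, a), cons(e, a)), cons(cons(e, m(a, cons(e, cons(cons(e, a), e)), a)), e)))   [R4 at 2.2.1]
3. cons(cons(cons(cons(e, a), cons(e, e)), cons(cons(e, e), e)), m(cons(e, cons(a, cons(cons(a, e), e))), cons(cons(a, a), cons(e, a)), cons(cons(e, m(a, cons(e, cons(cons(e, a), e)), a)), e)))  →  cons(cons(cons(cons(e, a), cons(e, e)), cons(cons(e, e), e)), cons(cons(cons(a, e), e), e))   [R4 at 2]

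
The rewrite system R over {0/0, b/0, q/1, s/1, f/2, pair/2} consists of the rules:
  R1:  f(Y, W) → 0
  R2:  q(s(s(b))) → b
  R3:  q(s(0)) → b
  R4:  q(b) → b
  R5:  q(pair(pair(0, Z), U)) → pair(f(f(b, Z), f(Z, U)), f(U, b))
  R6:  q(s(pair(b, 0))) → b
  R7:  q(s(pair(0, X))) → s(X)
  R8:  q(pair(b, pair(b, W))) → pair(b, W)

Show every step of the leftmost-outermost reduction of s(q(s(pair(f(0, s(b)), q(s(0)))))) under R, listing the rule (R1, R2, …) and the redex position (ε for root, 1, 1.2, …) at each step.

s(s(b))

1. s(q(s(pair(f(0, s(b)), q(s(0))))))  →  s(q(s(pair(0, q(s(0))))))   [R1 at 1.1.1.1]
2. s(q(s(pair(0, q(s(0))))))  →  s(s(q(s(0))))   [R7 at 1]
3. s(s(q(s(0))))  →  s(s(b))   [R3 at 1.1]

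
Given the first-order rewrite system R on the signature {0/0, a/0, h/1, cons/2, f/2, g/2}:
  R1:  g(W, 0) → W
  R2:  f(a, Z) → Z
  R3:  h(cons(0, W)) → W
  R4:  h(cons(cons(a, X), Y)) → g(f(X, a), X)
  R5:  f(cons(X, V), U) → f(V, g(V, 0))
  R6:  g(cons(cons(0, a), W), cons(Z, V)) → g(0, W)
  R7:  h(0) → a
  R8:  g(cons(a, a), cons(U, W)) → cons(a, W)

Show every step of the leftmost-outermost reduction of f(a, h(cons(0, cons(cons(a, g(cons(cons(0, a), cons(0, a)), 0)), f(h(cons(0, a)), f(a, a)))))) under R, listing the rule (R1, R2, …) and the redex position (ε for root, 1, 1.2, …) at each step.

cons(cons(a, cons(cons(0, a), cons(0, a))), a)

1. f(a, h(cons(0, cons(cons(a, g(cons(cons(0, a), cons(0, a)), 0)), f(h(cons(0, a)), f(a, a))))))  →  h(cons(0, cons(cons(a, g(cons(cons(0, a), cons(0, a)), 0)), f(h(cons(0, a)), f(a, a)))))   [R2 at ε]
2. h(cons(0, cons(cons(a, g(cons(cons(0, a), cons(0, a)), 0)), f(h(cons(0, a)), f(a, a)))))  →  cons(cons(a, g(cons(cons(0, a), cons(0, a)), 0)), f(h(cons(0, a)), f(a, a)))   [R3 at ε]
3. cons(cons(a, g(cons(cons(0, a), cons(0, a)), 0)), f(h(cons(0, a)), f(a, a)))  →  cons(cons(a, cons(cons(0, a), cons(0, a))), f(h(cons(0, a)), f(a, a)))   [R1 at 1.2]
4. cons(cons(a, cons(cons(0, a), cons(0, a))), f(h(cons(0, a)), f(a, a)))  →  cons(cons(a, cons(cons(0, a), cons(0, a))), f(a, f(a, a)))   [R3 at 2.1]
5. cons(cons(a, cons(cons(0, a), cons(0, a))), f(a, f(a, a)))  →  cons(cons(a, cons(cons(0, a), cons(0, a))), f(a, a))   [R2 at 2]
6. cons(cons(a, cons(cons(0, a), cons(0, a))), f(a, a))  →  cons(cons(a, cons(cons(0, a), cons(0, a))), a)   [R2 at 2]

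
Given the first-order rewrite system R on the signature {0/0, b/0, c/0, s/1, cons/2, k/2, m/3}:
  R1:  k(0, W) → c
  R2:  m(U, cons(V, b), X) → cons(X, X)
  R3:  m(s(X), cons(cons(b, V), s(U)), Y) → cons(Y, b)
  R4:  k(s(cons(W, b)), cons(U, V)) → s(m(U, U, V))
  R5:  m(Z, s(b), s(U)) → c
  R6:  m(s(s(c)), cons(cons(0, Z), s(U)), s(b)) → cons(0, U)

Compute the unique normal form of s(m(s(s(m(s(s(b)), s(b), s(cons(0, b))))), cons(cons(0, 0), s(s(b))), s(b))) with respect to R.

1. s(m(s(s(m(s(s(b)), s(b), s(cons(0, b))))), cons(cons(0, 0), s(s(b))), s(b)))  →  s(m(s(s(c)), cons(cons(0, 0), s(s(b))), s(b)))   [R5 at 1.1.1.1]
2. s(m(s(s(c)), cons(cons(0, 0), s(s(b))), s(b)))  →  s(cons(0, s(b)))   [R6 at 1]

s(cons(0, s(b)))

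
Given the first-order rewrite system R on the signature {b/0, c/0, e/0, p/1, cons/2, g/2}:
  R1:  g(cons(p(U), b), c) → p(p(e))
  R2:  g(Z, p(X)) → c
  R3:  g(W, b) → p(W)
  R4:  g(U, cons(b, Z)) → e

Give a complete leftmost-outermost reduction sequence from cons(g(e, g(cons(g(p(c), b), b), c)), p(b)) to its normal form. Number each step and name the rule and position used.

cons(c, p(b))

1. cons(g(e, g(cons(g(p(c), b), b), c)), p(b))  →  cons(g(e, g(cons(p(p(c)), b), c)), p(b))   [R3 at 1.2.1.1]
2. cons(g(e, g(cons(p(p(c)), b), c)), p(b))  →  cons(g(e, p(p(e))), p(b))   [R1 at 1.2]
3. cons(g(e, p(p(e))), p(b))  →  cons(c, p(b))   [R2 at 1]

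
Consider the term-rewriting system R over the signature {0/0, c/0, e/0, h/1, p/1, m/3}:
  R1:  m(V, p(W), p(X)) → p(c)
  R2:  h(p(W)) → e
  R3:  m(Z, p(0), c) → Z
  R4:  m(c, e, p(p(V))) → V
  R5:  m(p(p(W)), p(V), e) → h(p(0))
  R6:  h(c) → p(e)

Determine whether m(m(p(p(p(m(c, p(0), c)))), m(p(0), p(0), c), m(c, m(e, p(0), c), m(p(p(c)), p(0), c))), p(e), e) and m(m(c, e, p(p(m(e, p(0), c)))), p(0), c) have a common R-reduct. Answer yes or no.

yes — NF(t₁) = e, NF(t₂) = e

Reduce t₁ = m(m(p(p(p(m(c, p(0), c)))), m(p(0), p(0), c), m(c, m(e, p(0), c), m(p(p(c)), p(0), c))), p(e), e):
1. m(m(p(p(p(m(c, p(0), c)))), m(p(0), p(0), c), m(c, m(e, p(0), c), m(p(p(c)), p(0), c))), p(e), e)  →  m(m(p(p(p(c))), m(p(0), p(0), c), m(c, m(e, p(0), c), m(p(p(c)), p(0), c))), p(e), e)   [R3 at 1.1.1.1.1]
2. m(m(p(p(p(c))), m(p(0), p(0), c), m(c, m(e, p(0), c), m(p(p(c)), p(0), c))), p(e), e)  →  m(m(p(p(p(c))), p(0), m(c, m(e, p(0), c), m(p(p(c)), p(0), c))), p(e), e)   [R3 at 1.2]
3. m(m(p(p(p(c))), p(0), m(c, m(e, p(0), c), m(p(p(c)), p(0), c))), p(e), e)  →  m(m(p(p(p(c))), p(0), m(c, e, m(p(p(c)), p(0), c))), p(e), e)   [R3 at 1.3.2]
4. m(m(p(p(p(c))), p(0), m(c, e, m(p(p(c)), p(0), c))), p(e), e)  →  m(m(p(p(p(c))), p(0), m(c, e, p(p(c)))), p(e), e)   [R3 at 1.3.3]
5. m(m(p(p(p(c))), p(0), m(c, e, p(p(c)))), p(e), e)  →  m(m(p(p(p(c))), p(0), c), p(e), e)   [R4 at 1.3]
6. m(m(p(p(p(c))), p(0), c), p(e), e)  →  m(p(p(p(c))), p(e), e)   [R3 at 1]
7. m(p(p(p(c))), p(e), e)  →  h(p(0))   [R5 at ε]
8. h(p(0))  →  e   [R2 at ε]

Reduce t₂ = m(m(c, e, p(p(m(e, p(0), c)))), p(0), c):
1. m(m(c, e, p(p(m(e, p(0), c)))), p(0), c)  →  m(c, e, p(p(m(e, p(0), c))))   [R3 at ε]
2. m(c, e, p(p(m(e, p(0), c))))  →  m(e, p(0), c)   [R4 at ε]
3. m(e, p(0), c)  →  e   [R3 at ε]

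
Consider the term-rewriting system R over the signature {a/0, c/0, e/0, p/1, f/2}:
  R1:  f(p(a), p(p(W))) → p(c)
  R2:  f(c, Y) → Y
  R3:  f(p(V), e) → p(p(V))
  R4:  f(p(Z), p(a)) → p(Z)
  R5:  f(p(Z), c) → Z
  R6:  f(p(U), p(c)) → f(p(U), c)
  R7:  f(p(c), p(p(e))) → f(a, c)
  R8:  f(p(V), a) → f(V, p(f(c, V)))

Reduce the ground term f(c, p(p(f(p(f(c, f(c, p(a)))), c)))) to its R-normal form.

1. f(c, p(p(f(p(f(c, f(c, p(a)))), c))))  →  p(p(f(p(f(c, f(c, p(a)))), c)))   [R2 at ε]
2. p(p(f(p(f(c, f(c, p(a)))), c)))  →  p(p(f(c, f(c, p(a)))))   [R5 at 1.1]
3. p(p(f(c, f(c, p(a)))))  →  p(p(f(c, p(a))))   [R2 at 1.1]
4. p(p(f(c, p(a))))  →  p(p(p(a)))   [R2 at 1.1]

p(p(p(a)))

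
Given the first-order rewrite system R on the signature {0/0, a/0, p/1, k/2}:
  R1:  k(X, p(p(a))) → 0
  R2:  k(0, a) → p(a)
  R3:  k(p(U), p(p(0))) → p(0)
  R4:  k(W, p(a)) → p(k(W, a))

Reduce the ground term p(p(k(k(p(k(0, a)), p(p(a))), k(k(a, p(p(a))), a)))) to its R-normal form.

1. p(p(k(k(p(k(0, a)), p(p(a))), k(k(a, p(p(a))), a))))  →  p(p(k(0, k(k(a, p(p(a))), a))))   [R1 at 1.1.1]
2. p(p(k(0, k(k(a, p(p(a))), a))))  →  p(p(k(0, k(0, a))))   [R1 at 1.1.2.1]
3. p(p(k(0, k(0, a))))  →  p(p(k(0, p(a))))   [R2 at 1.1.2]
4. p(p(k(0, p(a))))  →  p(p(p(k(0, a))))   [R4 at 1.1]
5. p(p(p(k(0, a))))  →  p(p(p(p(a))))   [R2 at 1.1.1]

p(p(p(p(a))))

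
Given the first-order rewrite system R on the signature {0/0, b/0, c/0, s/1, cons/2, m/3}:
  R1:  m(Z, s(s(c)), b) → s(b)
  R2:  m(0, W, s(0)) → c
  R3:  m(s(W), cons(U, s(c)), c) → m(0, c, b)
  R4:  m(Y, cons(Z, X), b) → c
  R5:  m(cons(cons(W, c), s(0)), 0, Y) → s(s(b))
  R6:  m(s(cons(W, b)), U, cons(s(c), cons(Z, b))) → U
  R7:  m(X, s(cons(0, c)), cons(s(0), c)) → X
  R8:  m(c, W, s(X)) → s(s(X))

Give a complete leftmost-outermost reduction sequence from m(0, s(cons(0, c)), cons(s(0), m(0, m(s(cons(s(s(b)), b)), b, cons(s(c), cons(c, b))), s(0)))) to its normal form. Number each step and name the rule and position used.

1. m(0, s(cons(0, c)), cons(s(0), m(0, m(s(cons(s(s(b)), b)), b, cons(s(c), cons(c, b))), s(0))))  →  m(0, s(cons(0, c)), cons(s(0), c))   [R2 at 3.2]
2. m(0, s(cons(0, c)), cons(s(0), c))  →  0   [R7 at ε]

0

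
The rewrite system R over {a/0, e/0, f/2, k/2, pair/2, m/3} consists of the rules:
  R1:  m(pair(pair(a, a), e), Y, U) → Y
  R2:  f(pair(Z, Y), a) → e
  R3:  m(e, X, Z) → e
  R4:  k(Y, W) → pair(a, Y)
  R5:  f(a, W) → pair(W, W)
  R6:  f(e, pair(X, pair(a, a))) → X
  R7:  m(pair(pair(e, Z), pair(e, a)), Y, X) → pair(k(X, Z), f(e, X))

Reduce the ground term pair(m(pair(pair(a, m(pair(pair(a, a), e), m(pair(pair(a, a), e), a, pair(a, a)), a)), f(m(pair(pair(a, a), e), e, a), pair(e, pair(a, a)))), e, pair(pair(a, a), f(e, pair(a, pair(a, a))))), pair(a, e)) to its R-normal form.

pair(e, pair(a, e))

1. pair(m(pair(pair(a, m(pair(pair(a, a), e), m(pair(pair(a, a), e), a, pair(a, a)), a)), f(m(pair(pair(a, a), e), e, a), pair(e, pair(a, a)))), e, pair(pair(a, a), f(e, pair(a, pair(a, a))))), pair(a, e))  →  pair(m(pair(pair(a, m(pair(pair(a, a), e), a, pair(a, a))), f(m(pair(pair(a, a), e), e, a), pair(e, pair(a, a)))), e, pair(pair(a, a), f(e, pair(a, pair(a, a))))), pair(a, e))   [R1 at 1.1.1.2]
2. pair(m(pair(pair(a, m(pair(pair(a, a), e), a, pair(a, a))), f(m(pair(pair(a, a), e), e, a), pair(e, pair(a, a)))), e, pair(pair(a, a), f(e, pair(a, pair(a, a))))), pair(a, e))  →  pair(m(pair(pair(a, a), f(m(pair(pair(a, a), e), e, a), pair(e, pair(a, a)))), e, pair(pair(a, a), f(e, pair(a, pair(a, a))))), pair(a, e))   [R1 at 1.1.1.2]
3. pair(m(pair(pair(a, a), f(m(pair(pair(a, a), e), e, a), pair(e, pair(a, a)))), e, pair(pair(a, a), f(e, pair(a, pair(a, a))))), pair(a, e))  →  pair(m(pair(pair(a, a), f(e, pair(e, pair(a, a)))), e, pair(pair(a, a), f(e, pair(a, pair(a, a))))), pair(a, e))   [R1 at 1.1.2.1]
4. pair(m(pair(pair(a, a), f(e, pair(e, pair(a, a)))), e, pair(pair(a, a), f(e, pair(a, pair(a, a))))), pair(a, e))  →  pair(m(pair(pair(a, a), e), e, pair(pair(a, a), f(e, pair(a, pair(a, a))))), pair(a, e))   [R6 at 1.1.2]
5. pair(m(pair(pair(a, a), e), e, pair(pair(a, a), f(e, pair(a, pair(a, a))))), pair(a, e))  →  pair(e, pair(a, e))   [R1 at 1]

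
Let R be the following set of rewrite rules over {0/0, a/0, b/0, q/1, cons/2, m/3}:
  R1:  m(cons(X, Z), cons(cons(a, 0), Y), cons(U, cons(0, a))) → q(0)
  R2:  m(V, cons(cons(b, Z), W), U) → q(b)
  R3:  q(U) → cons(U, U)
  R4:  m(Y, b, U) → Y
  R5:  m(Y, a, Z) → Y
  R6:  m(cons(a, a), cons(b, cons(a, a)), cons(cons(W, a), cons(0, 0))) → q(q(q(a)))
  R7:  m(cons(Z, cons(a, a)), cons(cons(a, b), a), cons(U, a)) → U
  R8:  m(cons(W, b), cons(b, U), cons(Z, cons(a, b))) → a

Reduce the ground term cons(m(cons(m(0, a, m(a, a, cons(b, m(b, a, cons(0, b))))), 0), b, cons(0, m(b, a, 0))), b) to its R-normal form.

cons(cons(0, 0), b)

1. cons(m(cons(m(0, a, m(a, a, cons(b, m(b, a, cons(0, b))))), 0), b, cons(0, m(b, a, 0))), b)  →  cons(cons(m(0, a, m(a, a, cons(b, m(b, a, cons(0, b))))), 0), b)   [R4 at 1]
2. cons(cons(m(0, a, m(a, a, cons(b, m(b, a, cons(0, b))))), 0), b)  →  cons(cons(0, 0), b)   [R5 at 1.1]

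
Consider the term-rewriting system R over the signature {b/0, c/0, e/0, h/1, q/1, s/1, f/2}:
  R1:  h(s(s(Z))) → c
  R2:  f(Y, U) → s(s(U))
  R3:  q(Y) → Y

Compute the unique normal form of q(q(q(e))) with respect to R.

1. q(q(q(e)))  →  q(q(e))   [R3 at ε]
2. q(q(e))  →  q(e)   [R3 at ε]
3. q(e)  →  e   [R3 at ε]

e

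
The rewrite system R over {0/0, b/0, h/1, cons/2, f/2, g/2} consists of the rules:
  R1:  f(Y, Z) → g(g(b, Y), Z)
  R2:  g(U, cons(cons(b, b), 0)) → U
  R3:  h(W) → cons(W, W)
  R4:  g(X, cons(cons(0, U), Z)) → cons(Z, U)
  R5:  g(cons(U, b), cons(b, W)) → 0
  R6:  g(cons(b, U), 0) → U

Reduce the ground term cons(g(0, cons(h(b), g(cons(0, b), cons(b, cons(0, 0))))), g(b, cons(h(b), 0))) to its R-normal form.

cons(0, b)

1. cons(g(0, cons(h(b), g(cons(0, b), cons(b, cons(0, 0))))), g(b, cons(h(b), 0)))  →  cons(g(0, cons(cons(b, b), g(cons(0, b), cons(b, cons(0, 0))))), g(b, cons(h(b), 0)))   [R3 at 1.2.1]
2. cons(g(0, cons(cons(b, b), g(cons(0, b), cons(b, cons(0, 0))))), g(b, cons(h(b), 0)))  →  cons(g(0, cons(cons(b, b), 0)), g(b, cons(h(b), 0)))   [R5 at 1.2.2]
3. cons(g(0, cons(cons(b, b), 0)), g(b, cons(h(b), 0)))  →  cons(0, g(b, cons(h(b), 0)))   [R2 at 1]
4. cons(0, g(b, cons(h(b), 0)))  →  cons(0, g(b, cons(cons(b, b), 0)))   [R3 at 2.2.1]
5. cons(0, g(b, cons(cons(b, b), 0)))  →  cons(0, b)   [R2 at 2]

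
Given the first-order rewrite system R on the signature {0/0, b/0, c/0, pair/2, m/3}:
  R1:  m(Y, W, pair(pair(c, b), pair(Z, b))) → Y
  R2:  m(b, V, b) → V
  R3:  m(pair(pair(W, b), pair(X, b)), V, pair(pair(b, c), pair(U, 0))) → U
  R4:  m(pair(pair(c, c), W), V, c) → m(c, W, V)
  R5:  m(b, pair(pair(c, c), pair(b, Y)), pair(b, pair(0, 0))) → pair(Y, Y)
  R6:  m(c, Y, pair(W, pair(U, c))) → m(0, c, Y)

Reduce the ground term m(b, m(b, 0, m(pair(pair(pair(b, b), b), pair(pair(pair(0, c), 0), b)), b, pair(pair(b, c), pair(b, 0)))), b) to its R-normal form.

1. m(b, m(b, 0, m(pair(pair(pair(b, b), b), pair(pair(pair(0, c), 0), b)), b, pair(pair(b, c), pair(b, 0)))), b)  →  m(b, 0, m(pair(pair(pair(b, b), b), pair(pair(pair(0, c), 0), b)), b, pair(pair(b, c), pair(b, 0))))   [R2 at ε]
2. m(b, 0, m(pair(pair(pair(b, b), b), pair(pair(pair(0, c), 0), b)), b, pair(pair(b, c), pair(b, 0))))  →  m(b, 0, b)   [R3 at 3]
3. m(b, 0, b)  →  0   [R2 at ε]

0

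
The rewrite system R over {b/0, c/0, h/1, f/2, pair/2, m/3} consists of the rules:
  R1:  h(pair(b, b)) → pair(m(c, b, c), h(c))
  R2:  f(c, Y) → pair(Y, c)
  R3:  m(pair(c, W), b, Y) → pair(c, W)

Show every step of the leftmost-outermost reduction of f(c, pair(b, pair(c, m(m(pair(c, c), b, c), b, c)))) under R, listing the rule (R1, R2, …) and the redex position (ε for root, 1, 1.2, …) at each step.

1. f(c, pair(b, pair(c, m(m(pair(c, c), b, c), b, c))))  →  pair(pair(b, pair(c, m(m(pair(c, c), b, c), b, c))), c)   [R2 at ε]
2. pair(pair(b, pair(c, m(m(pair(c, c), b, c), b, c))), c)  →  pair(pair(b, pair(c, m(pair(c, c), b, c))), c)   [R3 at 1.2.2.1]
3. pair(pair(b, pair(c, m(pair(c, c), b, c))), c)  →  pair(pair(b, pair(c, pair(c, c))), c)   [R3 at 1.2.2]

pair(pair(b, pair(c, pair(c, c))), c)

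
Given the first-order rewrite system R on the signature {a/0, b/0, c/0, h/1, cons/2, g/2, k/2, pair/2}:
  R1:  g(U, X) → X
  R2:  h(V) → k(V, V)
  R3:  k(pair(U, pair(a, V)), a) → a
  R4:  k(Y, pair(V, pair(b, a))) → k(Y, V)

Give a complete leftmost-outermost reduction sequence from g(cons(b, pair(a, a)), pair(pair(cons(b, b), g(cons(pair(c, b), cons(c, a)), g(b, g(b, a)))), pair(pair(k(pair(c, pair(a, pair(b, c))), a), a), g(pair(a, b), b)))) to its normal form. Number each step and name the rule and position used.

1. g(cons(b, pair(a, a)), pair(pair(cons(b, b), g(cons(pair(c, b), cons(c, a)), g(b, g(b, a)))), pair(pair(k(pair(c, pair(a, pair(b, c))), a), a), g(pair(a, b), b))))  →  pair(pair(cons(b, b), g(cons(pair(c, b), cons(c, a)), g(b, g(b, a)))), pair(pair(k(pair(c, pair(a, pair(b, c))), a), a), g(pair(a, b), b)))   [R1 at ε]
2. pair(pair(cons(b, b), g(cons(pair(c, b), cons(c, a)), g(b, g(b, a)))), pair(pair(k(pair(c, pair(a, pair(b, c))), a), a), g(pair(a, b), b)))  →  pair(pair(cons(b, b), g(b, g(b, a))), pair(pair(k(pair(c, pair(a, pair(b, c))), a), a), g(pair(a, b), b)))   [R1 at 1.2]
3. pair(pair(cons(b, b), g(b, g(b, a))), pair(pair(k(pair(c, pair(a, pair(b, c))), a), a), g(pair(a, b), b)))  →  pair(pair(cons(b, b), g(b, a)), pair(pair(k(pair(c, pair(a, pair(b, c))), a), a), g(pair(a, b), b)))   [R1 at 1.2]
4. pair(pair(cons(b, b), g(b, a)), pair(pair(k(pair(c, pair(a, pair(b, c))), a), a), g(pair(a, b), b)))  →  pair(pair(cons(b, b), a), pair(pair(k(pair(c, pair(a, pair(b, c))), a), a), g(pair(a, b), b)))   [R1 at 1.2]
5. pair(pair(cons(b, b), a), pair(pair(k(pair(c, pair(a, pair(b, c))), a), a), g(pair(a, b), b)))  →  pair(pair(cons(b, b), a), pair(pair(a, a), g(pair(a, b), b)))   [R3 at 2.1.1]
6. pair(pair(cons(b, b), a), pair(pair(a, a), g(pair(a, b), b)))  →  pair(pair(cons(b, b), a), pair(pair(a, a), b))   [R1 at 2.2]

pair(pair(cons(b, b), a), pair(pair(a, a), b))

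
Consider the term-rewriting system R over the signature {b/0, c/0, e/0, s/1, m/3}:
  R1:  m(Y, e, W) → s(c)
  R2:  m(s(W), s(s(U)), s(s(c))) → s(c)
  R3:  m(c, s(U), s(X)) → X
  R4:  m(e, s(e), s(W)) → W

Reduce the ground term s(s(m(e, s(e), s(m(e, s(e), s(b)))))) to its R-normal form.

1. s(s(m(e, s(e), s(m(e, s(e), s(b))))))  →  s(s(m(e, s(e), s(b))))   [R4 at 1.1]
2. s(s(m(e, s(e), s(b))))  →  s(s(b))   [R4 at 1.1]

s(s(b))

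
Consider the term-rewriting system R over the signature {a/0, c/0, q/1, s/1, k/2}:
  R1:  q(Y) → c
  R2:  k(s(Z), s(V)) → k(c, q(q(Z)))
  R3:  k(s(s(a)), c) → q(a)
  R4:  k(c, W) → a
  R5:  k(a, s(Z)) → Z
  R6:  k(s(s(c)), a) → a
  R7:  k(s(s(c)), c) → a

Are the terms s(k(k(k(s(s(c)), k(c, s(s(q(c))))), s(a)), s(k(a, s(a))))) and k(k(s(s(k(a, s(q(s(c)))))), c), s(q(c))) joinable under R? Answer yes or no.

Reduce t₁ = s(k(k(k(s(s(c)), k(c, s(s(q(c))))), s(a)), s(k(a, s(a))))):
1. s(k(k(k(s(s(c)), k(c, s(s(q(c))))), s(a)), s(k(a, s(a)))))  →  s(k(k(k(s(s(c)), a), s(a)), s(k(a, s(a)))))   [R4 at 1.1.1.2]
2. s(k(k(k(s(s(c)), a), s(a)), s(k(a, s(a)))))  →  s(k(k(a, s(a)), s(k(a, s(a)))))   [R6 at 1.1.1]
3. s(k(k(a, s(a)), s(k(a, s(a)))))  →  s(k(a, s(k(a, s(a)))))   [R5 at 1.1]
4. s(k(a, s(k(a, s(a)))))  →  s(k(a, s(a)))   [R5 at 1]
5. s(k(a, s(a)))  →  s(a)   [R5 at 1]

Reduce t₂ = k(k(s(s(k(a, s(q(s(c)))))), c), s(q(c))):
1. k(k(s(s(k(a, s(q(s(c)))))), c), s(q(c)))  →  k(k(s(s(q(s(c)))), c), s(q(c)))   [R5 at 1.1.1.1]
2. k(k(s(s(q(s(c)))), c), s(q(c)))  →  k(k(s(s(c)), c), s(q(c)))   [R1 at 1.1.1.1]
3. k(k(s(s(c)), c), s(q(c)))  →  k(a, s(q(c)))   [R7 at 1]
4. k(a, s(q(c)))  →  q(c)   [R5 at ε]
5. q(c)  →  c   [R1 at ε]

no — NF(t₁) = s(a), NF(t₂) = c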